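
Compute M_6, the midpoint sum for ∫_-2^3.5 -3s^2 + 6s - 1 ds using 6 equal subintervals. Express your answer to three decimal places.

-30.470

Δs = (3.5 − (-2))/6 = 11/12.
Midpoints: -37/24, -0.625, 7/24, 29/24, 2.125, 73/24.
f(-37/24) = -3337/192, f(-0.625) = -5.921875, f(7/24) = 95/192, f(29/24) = 359/192, f(2.125) = -1.796875, f(73/24) = -2017/192.
Sum = Δs · [f(-37/24) + f(-0.625) + f(7/24) + ...].
Sum ≈ -30.470.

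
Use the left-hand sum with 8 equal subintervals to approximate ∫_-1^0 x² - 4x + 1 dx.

3.6484375

Δx = (0 − (-1))/8 = 0.125.
Left endpoints: -1, -0.875, -0.75, -0.625, -0.5, -0.375, -0.25, -0.125.
f(-1) = 6, f(-0.875) = 5.265625, f(-0.75) = 4.5625, f(-0.625) = 3.890625, f(-0.5) = 3.25, f(-0.375) = 2.640625, f(-0.25) = 2.0625, f(-0.125) = 1.515625.
Sum = Δx · [f(-1) + f(-0.875) + f(-0.75) + ...].
Sum = 3.6484375.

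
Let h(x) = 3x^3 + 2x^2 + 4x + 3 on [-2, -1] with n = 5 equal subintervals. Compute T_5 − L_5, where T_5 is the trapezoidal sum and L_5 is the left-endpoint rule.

T_5 = -9.66.
L_5 = -11.56.
T_5 − L_5 = 1.9.

1.9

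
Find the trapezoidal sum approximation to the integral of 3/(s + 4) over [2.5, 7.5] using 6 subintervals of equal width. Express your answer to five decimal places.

Δs = (7.5 − 2.5)/6 = 5/6.
f(2.5) = 6/13, f(10/3) = 9/22, f(25/6) = 18/49, f(5) = 1/3, f(35/6) = 18/59, f(20/3) = 0.28125, f(7.5) = 6/23.
T_6 = (Δs/2)·[f(s_0) + 2f(s_1) + ... + 2f(s_{5}) + f(s_6)].
Sum ≈ 1.71442.

1.71442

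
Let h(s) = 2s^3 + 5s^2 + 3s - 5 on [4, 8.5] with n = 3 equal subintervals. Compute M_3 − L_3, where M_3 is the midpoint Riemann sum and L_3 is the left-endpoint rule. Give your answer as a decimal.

M_3 = 3424.921875.
L_3 = 2486.25.
M_3 − L_3 = 938.671875.

938.671875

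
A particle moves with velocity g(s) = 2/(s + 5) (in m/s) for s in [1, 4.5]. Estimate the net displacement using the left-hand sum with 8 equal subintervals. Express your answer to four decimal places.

Δs = (4.5 − 1)/8 = 0.4375.
Left endpoints: 1, 1.4375, 1.875, 2.3125, 2.75, 3.1875, 3.625, 4.0625.
g(1) = 1/3, g(1.4375) = 32/103, g(1.875) = 16/55, g(2.3125) = 32/117, g(2.75) = 8/31, g(3.1875) = 32/131, g(3.625) = 16/69, g(4.0625) = 32/145.
Sum = Δs · [g(1) + g(1.4375) + g(1.875) + ...].
Sum ≈ 0.9465.

0.9465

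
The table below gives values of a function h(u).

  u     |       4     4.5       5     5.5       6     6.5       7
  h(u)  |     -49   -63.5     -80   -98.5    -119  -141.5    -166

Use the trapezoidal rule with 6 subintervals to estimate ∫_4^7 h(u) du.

Δu = 0.5.
T_6 = (0.5/2)·[(-49) + 2·(-63.5) + 2·(-80) + 2·(-98.5) + 2·(-119) + 2·(-141.5) + (-166)] = -305.

-305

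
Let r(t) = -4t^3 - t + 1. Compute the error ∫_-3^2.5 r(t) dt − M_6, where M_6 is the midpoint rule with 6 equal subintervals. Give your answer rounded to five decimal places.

Exact integral: ∫_-3^2.5 r(t) dt = 48.8125.
M_6 ≈ 47.6571181.
Error ≈ 48.8125 − 47.6571181 ≈ 1.15538.

1.15538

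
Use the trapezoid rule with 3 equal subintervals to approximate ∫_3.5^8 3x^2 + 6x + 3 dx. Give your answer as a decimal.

642.9375

Δx = (8 − 3.5)/3 = 1.5.
f(3.5) = 60.75, f(5) = 108, f(6.5) = 168.75, f(8) = 243.
T_3 = (Δx/2)·[f(x_0) + 2f(x_1) + 2f(x_2) + f(x_3)].
Sum = 642.9375.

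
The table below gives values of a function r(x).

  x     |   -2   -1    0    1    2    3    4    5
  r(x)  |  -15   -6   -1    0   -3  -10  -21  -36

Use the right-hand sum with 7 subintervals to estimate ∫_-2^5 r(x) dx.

Δx = 1.
Sum = 1·[(-6) + (-1) + 0 + (-3) + (-10) + (-21) + (-36)] = -77.

-77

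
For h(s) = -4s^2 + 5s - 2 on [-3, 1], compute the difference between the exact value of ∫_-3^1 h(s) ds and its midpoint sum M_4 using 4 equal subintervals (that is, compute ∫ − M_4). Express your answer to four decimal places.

Exact integral: ∫_-3^1 h(s) ds ≈ -65.333333.
M_4 = -64.
Error ≈ -65.333333 − (-64) ≈ -1.3333.

-1.3333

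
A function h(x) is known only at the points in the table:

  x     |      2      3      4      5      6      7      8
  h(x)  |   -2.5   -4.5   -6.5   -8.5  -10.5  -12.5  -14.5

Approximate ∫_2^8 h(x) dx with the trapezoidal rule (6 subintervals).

-51

Δx = 1.
T_6 = (1/2)·[(-2.5) + 2·(-4.5) + 2·(-6.5) + 2·(-8.5) + 2·(-10.5) + 2·(-12.5) + (-14.5)] = -51.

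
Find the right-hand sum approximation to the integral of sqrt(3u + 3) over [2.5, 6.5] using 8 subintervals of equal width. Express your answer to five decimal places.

16.52893

Δu = (6.5 − 2.5)/8 = 0.5.
Right endpoints: 3, 3.5, 4, 4.5, 5, 5.5, 6, 6.5.
f(3) ≈ 3.46410, f(3.5) ≈ 3.67423, f(4) ≈ 3.87298, f(4.5) ≈ 4.06202, f(5) ≈ 4.24264, f(5.5) ≈ 4.41588, f(6) ≈ 4.58258, f(6.5) ≈ 4.74342.
Sum = Δu · [f(3) + f(3.5) + f(4) + ...].
Sum ≈ 16.52893.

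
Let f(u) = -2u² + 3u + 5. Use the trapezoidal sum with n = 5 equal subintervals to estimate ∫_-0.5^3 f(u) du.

Δu = (3 − (-0.5))/5 = 0.7.
f(-0.5) = 3, f(0.2) = 5.52, f(0.9) = 6.08, f(1.6) = 4.68, f(2.3) = 1.32, f(3) = -4.
T_5 = (Δu/2)·[f(u_0) + 2f(u_1) + ... + 2f(u_{4}) + f(u_5)].
Sum = 11.97.

11.97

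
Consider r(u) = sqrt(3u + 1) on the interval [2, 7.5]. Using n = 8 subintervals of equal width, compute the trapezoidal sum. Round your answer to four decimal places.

21.1899

Δu = (7.5 − 2)/8 = 0.6875.
r(2) ≈ 2.6458, r(2.6875) ≈ 3.0104, r(3.375) ≈ 3.3354, r(4.0625) ≈ 3.6315, r(4.75) ≈ 3.9051, r(5.4375) ≈ 4.1608, r(6.125) ≈ 4.4017, r(6.8125) ≈ 4.6301, r(7.5) ≈ 4.8477.
T_8 = (Δu/2)·[r(u_0) + 2r(u_1) + ... + 2r(u_{7}) + r(u_8)].
Sum ≈ 21.1899.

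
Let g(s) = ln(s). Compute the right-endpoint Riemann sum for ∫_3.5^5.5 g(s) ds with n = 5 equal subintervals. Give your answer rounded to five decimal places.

Δs = (5.5 − 3.5)/5 = 0.4.
Right endpoints: 3.9, 4.3, 4.7, 5.1, 5.5.
g(3.9) ≈ 1.36098, g(4.3) ≈ 1.45862, g(4.7) ≈ 1.54756, g(5.1) ≈ 1.62924, g(5.5) ≈ 1.70475.
Sum = Δs · [g(3.9) + g(4.3) + g(4.7) + g(5.1) + g(5.5)].
Sum ≈ 3.08046.

3.08046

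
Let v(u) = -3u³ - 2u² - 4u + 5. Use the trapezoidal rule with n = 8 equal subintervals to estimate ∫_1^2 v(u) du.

-16.95703125

Δu = (2 − 1)/8 = 0.125.
v(1) = -4, v(1.125) = -3227/512, v(1.25) = -8.984375, v(1.375) = -6185/512, v(1.5) = -15.625, v(1.625) = -10063/512, v(1.75) = -24.203125, v(1.875) = -15005/512, v(2) = -35.
T_8 = (Δu/2)·[v(u_0) + 2v(u_1) + ... + 2v(u_{7}) + v(u_8)].
Sum = -16.95703125.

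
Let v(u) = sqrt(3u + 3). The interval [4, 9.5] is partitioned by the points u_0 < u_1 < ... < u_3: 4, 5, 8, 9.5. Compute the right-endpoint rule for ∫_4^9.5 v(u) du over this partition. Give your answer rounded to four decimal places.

Subinterval widths: 1, 3, 1.5.
Right endpoints: 5, 8, 9.5.
v(5) ≈ 4.2426, v(8) ≈ 5.1962, v(9.5) ≈ 5.6125.
Sum = Σ Δu_i · v(u_i).
Sum ≈ 28.2498.

28.2498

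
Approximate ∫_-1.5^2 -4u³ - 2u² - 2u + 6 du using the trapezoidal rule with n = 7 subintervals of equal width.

Δu = (2 − (-1.5))/7 = 0.5.
f(-1.5) = 18, f(-1) = 10, f(-0.5) = 7, f(0) = 6, f(0.5) = 4, f(1) = -2, f(1.5) = -15, f(2) = -38.
T_7 = (Δu/2)·[f(u_0) + 2f(u_1) + ... + 2f(u_{6}) + f(u_7)].
Sum = 0.

0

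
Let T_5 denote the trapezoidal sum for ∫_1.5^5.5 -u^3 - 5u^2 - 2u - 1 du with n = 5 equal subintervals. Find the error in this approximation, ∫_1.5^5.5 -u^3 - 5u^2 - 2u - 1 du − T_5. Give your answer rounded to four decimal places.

6.6133

Exact integral: ∫_1.5^5.5 f(u) du ≈ -531.166667.
T_5 = -537.78.
Error ≈ -531.166667 − (-537.78) ≈ 6.6133.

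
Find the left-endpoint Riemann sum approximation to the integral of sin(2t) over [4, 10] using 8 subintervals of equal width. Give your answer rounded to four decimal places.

-0.1942

Δt = (10 − 4)/8 = 0.75.
Left endpoints: 4, 4.75, 5.5, 6.25, 7, 7.75, 8.5, 9.25.
f(4) ≈ 0.9894, f(4.75) ≈ -0.0752, f(5.5) ≈ -1.0000, f(6.25) ≈ -0.0663, f(7) ≈ 0.9906, f(7.75) ≈ 0.2065, f(8.5) ≈ -0.9614, f(9.25) ≈ -0.3425.
Sum = Δt · [f(4) + f(4.75) + f(5.5) + ...].
Sum ≈ -0.1942.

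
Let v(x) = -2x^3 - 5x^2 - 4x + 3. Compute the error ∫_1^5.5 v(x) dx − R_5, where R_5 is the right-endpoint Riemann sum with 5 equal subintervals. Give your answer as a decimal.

237.63375

Exact integral: ∫_1^5.5 v(x) dx = -777.65625.
R_5 = -1015.29.
Error = -777.65625 − (-1015.29) = 237.63375.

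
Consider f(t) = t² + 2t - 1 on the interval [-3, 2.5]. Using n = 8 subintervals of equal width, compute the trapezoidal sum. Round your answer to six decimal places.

Δt = (2.5 − (-3))/8 = 0.6875.
f(-3) = 2, f(-2.3125) = -0.27734375, f(-1.625) = -1.609375, f(-0.9375) = -1.99609375, f(-0.25) = -1.4375, f(0.4375) = 0.06640625, f(1.125) = 2.515625, f(1.8125) = 5.91015625, f(2.5) = 10.25.
T_8 = (Δt/2)·[f(t_0) + 2f(t_1) + ... + 2f(t_{7}) + f(t_8)].
Sum ≈ 6.391602.

6.391602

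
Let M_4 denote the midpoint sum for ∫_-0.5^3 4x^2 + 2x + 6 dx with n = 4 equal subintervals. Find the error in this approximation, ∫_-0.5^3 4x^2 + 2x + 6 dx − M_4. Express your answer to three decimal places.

Exact integral: ∫_-0.5^3 f(x) dx ≈ 65.91667.
M_4 = 65.0234375.
Error ≈ 65.91667 − 65.0234375 ≈ 0.893.

0.893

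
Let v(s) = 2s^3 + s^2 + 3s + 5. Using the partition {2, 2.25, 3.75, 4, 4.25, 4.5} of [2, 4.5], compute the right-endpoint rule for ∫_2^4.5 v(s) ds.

Subinterval widths: 0.25, 1.5, 0.25, 0.25, 0.25.
Right endpoints: 2.25, 3.75, 4, 4.25, 4.5.
v(2.25) = 39.59375, v(3.75) = 135.78125, v(4) = 161, v(4.25) = 189.34375, v(4.5) = 221.
Sum = Σ Δs_i · v(s_i).
Sum = 356.40625.

356.40625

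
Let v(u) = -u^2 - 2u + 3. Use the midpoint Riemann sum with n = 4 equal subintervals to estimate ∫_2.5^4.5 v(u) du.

-33.125

Δu = (4.5 − 2.5)/4 = 0.5.
Midpoints: 2.75, 3.25, 3.75, 4.25.
v(2.75) = -10.0625, v(3.25) = -14.0625, v(3.75) = -18.5625, v(4.25) = -23.5625.
Sum = Δu · [v(2.75) + v(3.25) + v(3.75) + v(4.25)].
Sum = -33.125.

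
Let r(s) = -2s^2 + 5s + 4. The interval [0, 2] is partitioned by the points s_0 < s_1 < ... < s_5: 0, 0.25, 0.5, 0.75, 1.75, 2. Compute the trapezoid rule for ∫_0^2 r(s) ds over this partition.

Subinterval widths: 0.25, 0.25, 0.25, 1, 0.25.
r(0) = 4, r(0.25) = 5.125, r(0.5) = 6, r(0.75) = 6.625, r(1.75) = 6.625, r(2) = 6.
On each subinterval the trapezoid contributes (Δs_i/2)·[r(s_{i-1}) + r(s_i)].
Sum = 12.3125.

12.3125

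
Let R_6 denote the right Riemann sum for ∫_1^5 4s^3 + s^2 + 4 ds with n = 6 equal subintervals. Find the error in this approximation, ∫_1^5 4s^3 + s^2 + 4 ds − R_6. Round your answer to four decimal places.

-184.2963

Exact integral: ∫_1^5 f(s) ds ≈ 681.333333.
R_6 ≈ 865.629630.
Error ≈ 681.333333 − 865.629630 ≈ -184.2963.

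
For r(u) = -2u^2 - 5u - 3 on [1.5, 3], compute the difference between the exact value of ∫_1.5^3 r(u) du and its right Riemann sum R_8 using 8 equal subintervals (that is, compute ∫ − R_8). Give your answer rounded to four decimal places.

Exact integral: ∫_1.5^3 r(u) du = -37.125.
R_8 ≈ -39.111328.
Error ≈ -37.125 − (-39.111328) ≈ 1.9863.

1.9863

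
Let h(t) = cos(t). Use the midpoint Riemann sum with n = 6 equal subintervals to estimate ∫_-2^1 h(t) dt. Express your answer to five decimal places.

1.76914

Δt = (1 − (-2))/6 = 0.5.
Midpoints: -1.75, -1.25, -0.75, -0.25, 0.25, 0.75.
h(-1.75) ≈ -0.17825, h(-1.25) ≈ 0.31532, h(-0.75) ≈ 0.73169, h(-0.25) ≈ 0.96891, h(0.25) ≈ 0.96891, h(0.75) ≈ 0.73169.
Sum = Δt · [h(-1.75) + h(-1.25) + h(-0.75) + ...].
Sum ≈ 1.76914.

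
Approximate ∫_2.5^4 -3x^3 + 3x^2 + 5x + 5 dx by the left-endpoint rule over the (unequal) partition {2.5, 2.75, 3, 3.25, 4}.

Subinterval widths: 0.25, 0.25, 0.25, 0.75.
Left endpoints: 2.5, 2.75, 3, 3.25.
f(2.5) = -10.625, f(2.75) = -20.953125, f(3) = -34, f(3.25) = -50.046875.
Sum = Σ Δx_i · f(x_i).
Sum = -53.9296875.

-53.9296875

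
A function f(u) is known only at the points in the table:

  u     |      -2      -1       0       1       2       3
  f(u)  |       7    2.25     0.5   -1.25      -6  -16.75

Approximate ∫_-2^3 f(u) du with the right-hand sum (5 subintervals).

-21.25

Δu = 1.
Sum = 1·[2.25 + 0.5 + (-1.25) + (-6) + (-16.75)] = -21.25.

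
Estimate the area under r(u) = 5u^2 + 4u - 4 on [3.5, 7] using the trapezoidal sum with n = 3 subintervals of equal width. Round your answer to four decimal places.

563.6782

Δu = (7 − 3.5)/3 = 7/6.
r(3.5) = 71.25, r(14/3) = 1112/9, r(35/6) = 6821/36, r(7) = 269.
T_3 = (Δu/2)·[r(u_0) + 2r(u_1) + 2r(u_2) + r(u_3)].
Sum ≈ 563.6782.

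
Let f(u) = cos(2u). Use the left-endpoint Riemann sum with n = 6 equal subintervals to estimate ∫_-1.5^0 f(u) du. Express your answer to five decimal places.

Δu = (0 − (-1.5))/6 = 0.25.
Left endpoints: -1.5, -1.25, -1, -0.75, -0.5, -0.25.
f(-1.5) ≈ -0.98999, f(-1.25) ≈ -0.80114, f(-1) ≈ -0.41615, f(-0.75) ≈ 0.07074, f(-0.5) ≈ 0.54030, f(-0.25) ≈ 0.87758.
Sum = Δu · [f(-1.5) + f(-1.25) + f(-1) + ...].
Sum ≈ -0.17967.

-0.17967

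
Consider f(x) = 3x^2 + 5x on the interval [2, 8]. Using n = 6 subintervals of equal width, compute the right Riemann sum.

762

Δx = (8 − 2)/6 = 1.
Right endpoints: 3, 4, 5, 6, 7, 8.
f(3) = 42, f(4) = 68, f(5) = 100, f(6) = 138, f(7) = 182, f(8) = 232.
Sum = Δx · [f(3) + f(4) + f(5) + ...].
Sum = 762.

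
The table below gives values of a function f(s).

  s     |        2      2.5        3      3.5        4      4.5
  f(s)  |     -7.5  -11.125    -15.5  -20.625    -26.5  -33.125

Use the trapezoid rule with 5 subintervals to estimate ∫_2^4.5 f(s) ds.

-47.03125

Δs = 0.5.
T_5 = (0.5/2)·[(-7.5) + 2·(-11.125) + 2·(-15.5) + 2·(-20.625) + 2·(-26.5) + (-33.125)] = -47.03125.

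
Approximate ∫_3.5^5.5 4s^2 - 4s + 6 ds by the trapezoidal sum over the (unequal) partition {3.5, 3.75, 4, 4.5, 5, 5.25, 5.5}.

Subinterval widths: 0.25, 0.25, 0.5, 0.5, 0.25, 0.25.
f(3.5) = 41, f(3.75) = 47.25, f(4) = 54, f(4.5) = 69, f(5) = 86, f(5.25) = 95.25, f(5.5) = 105.
On each subinterval the trapezoid contributes (Δs_i/2)·[f(s_{i-1}) + f(s_i)].
Sum = 140.875.

140.875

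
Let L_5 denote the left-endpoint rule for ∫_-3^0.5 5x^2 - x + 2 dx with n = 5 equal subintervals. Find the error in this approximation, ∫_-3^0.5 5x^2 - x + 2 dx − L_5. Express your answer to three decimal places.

-17.967

Exact integral: ∫_-3^0.5 f(x) dx ≈ 56.58333.
L_5 = 74.55.
Error ≈ 56.58333 − 74.55 ≈ -17.967.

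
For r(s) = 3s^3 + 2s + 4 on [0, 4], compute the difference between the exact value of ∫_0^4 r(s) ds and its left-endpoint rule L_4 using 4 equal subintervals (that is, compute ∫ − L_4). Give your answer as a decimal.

88

Exact integral: ∫_0^4 r(s) ds = 224.
L_4 = 136.
Error = 224 − 136 = 88.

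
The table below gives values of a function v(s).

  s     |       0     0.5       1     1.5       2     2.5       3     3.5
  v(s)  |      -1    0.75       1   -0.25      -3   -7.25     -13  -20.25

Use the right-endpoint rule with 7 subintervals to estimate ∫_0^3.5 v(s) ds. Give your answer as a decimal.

Δs = 0.5.
Sum = 0.5·[0.75 + 1 + (-0.25) + (-3) + (-7.25) + (-13) + (-20.25)] = -21.

-21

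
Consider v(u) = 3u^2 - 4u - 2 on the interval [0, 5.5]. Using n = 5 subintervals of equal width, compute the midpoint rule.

Δu = (5.5 − 0)/5 = 1.1.
Midpoints: 0.55, 1.65, 2.75, 3.85, 4.95.
v(0.55) = -3.2925, v(1.65) = -0.4325, v(2.75) = 9.6875, v(3.85) = 27.0675, v(4.95) = 51.7075.
Sum = Δu · [v(0.55) + v(1.65) + v(2.75) + v(3.85) + v(4.95)].
Sum = 93.21125.

93.21125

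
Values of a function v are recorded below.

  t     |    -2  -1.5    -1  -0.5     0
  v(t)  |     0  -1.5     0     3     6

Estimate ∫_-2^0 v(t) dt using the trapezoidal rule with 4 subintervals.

Δt = 0.5.
T_4 = (0.5/2)·[0 + 2·(-1.5) + 2·0 + 2·3 + 6] = 2.25.

2.25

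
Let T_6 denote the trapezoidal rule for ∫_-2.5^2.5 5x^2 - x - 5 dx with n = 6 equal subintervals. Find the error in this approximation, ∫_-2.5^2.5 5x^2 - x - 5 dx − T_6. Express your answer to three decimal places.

-2.894

Exact integral: ∫_-2.5^2.5 f(x) dx ≈ 27.08333.
T_6 ≈ 29.97685.
Error ≈ 27.08333 − 29.97685 ≈ -2.894.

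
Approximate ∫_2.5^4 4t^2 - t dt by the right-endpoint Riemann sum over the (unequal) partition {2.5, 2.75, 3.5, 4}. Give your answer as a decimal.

71

Subinterval widths: 0.25, 0.75, 0.5.
Right endpoints: 2.75, 3.5, 4.
f(2.75) = 27.5, f(3.5) = 45.5, f(4) = 60.
Sum = Σ Δt_i · f(t_i).
Sum = 71.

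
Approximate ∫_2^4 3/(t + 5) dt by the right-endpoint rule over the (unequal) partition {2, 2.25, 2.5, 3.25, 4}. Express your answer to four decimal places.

0.7262

Subinterval widths: 0.25, 0.25, 0.75, 0.75.
Right endpoints: 2.25, 2.5, 3.25, 4.
f(2.25) = 12/29, f(2.5) = 0.4, f(3.25) = 4/11, f(4) = 1/3.
Sum = Σ Δt_i · f(t_i).
Sum ≈ 0.7262.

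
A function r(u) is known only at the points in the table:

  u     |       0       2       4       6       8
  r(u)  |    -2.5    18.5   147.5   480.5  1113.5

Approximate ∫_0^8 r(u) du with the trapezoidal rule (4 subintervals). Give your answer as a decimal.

Δu = 2.
T_4 = (2/2)·[(-2.5) + 2·18.5 + 2·147.5 + 2·480.5 + 1113.5] = 2404.

2404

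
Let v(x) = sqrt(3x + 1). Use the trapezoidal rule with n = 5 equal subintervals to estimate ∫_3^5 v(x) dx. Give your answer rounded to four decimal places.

Δx = (5 − 3)/5 = 0.4.
v(3) ≈ 3.1623, v(3.4) ≈ 3.3466, v(3.8) ≈ 3.5214, v(4.2) ≈ 3.6878, v(4.6) ≈ 3.8471, v(5) ≈ 4.0000.
T_5 = (Δx/2)·[v(x_0) + 2v(x_1) + ... + 2v(x_{4}) + v(x_5)].
Sum ≈ 7.1936.

7.1936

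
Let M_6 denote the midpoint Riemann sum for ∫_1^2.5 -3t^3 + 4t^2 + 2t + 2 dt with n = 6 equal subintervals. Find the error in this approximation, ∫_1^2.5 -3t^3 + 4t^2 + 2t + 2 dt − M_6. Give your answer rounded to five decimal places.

Exact integral: ∫_1^2.5 f(t) dt = -0.796875.
M_6 ≈ -0.7050781.
Error ≈ -0.796875 − (-0.7050781) ≈ -0.09180.

-0.09180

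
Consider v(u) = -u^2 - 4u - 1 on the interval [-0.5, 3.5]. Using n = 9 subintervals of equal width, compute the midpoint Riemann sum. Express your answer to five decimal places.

Δu = (3.5 − (-0.5))/9 = 4/9.
Midpoints: -5/18, 1/6, 11/18, 19/18, 1.5, 35/18, 43/18, 17/6, 59/18.
v(-5/18) = 11/324, v(1/6) = -61/36, v(11/18) = -1237/324, v(19/18) = -2053/324, v(1.5) = -9.25, v(35/18) = -4069/324, v(43/18) = -5269/324, v(17/6) = -733/36, v(59/18) = -8053/324.
Sum = Δu · [v(-5/18) + v(1/6) + v(11/18) + ...].
Sum ≈ -42.26749.

-42.26749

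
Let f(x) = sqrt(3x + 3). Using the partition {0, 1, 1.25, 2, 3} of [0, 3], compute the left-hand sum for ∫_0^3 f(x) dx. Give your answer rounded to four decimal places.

7.2930

Subinterval widths: 1, 0.25, 0.75, 1.
Left endpoints: 0, 1, 1.25, 2.
f(0) ≈ 1.7321, f(1) ≈ 2.4495, f(1.25) ≈ 2.5981, f(2) ≈ 3.0000.
Sum = Σ Δx_i · f(x_i).
Sum ≈ 7.2930.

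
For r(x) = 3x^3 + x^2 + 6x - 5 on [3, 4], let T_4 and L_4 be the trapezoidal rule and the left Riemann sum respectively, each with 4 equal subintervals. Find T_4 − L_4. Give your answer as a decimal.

15.5

T_4 = 159.921875.
L_4 = 144.421875.
T_4 − L_4 = 15.5.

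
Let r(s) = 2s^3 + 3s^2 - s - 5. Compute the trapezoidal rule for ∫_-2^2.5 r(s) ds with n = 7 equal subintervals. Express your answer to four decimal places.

Δs = (2.5 − (-2))/7 = 9/14.
r(-2) = -7, r(-19/14) = -1069/343, r(-5/7) = -1195/343, r(-1/14) = -3371/686, r(4/7) = -1447/343, r(17/14) = 614/343, r(13/7) = 5591/343, r(2.5) = 42.5.
T_7 = (Δs/2)·[r(s_0) + 2r(s_1) + ... + 2r(s_{6}) + r(s_7)].
Sum ≈ 12.9260.

12.9260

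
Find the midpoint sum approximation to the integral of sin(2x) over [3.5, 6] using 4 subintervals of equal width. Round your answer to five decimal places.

-0.04804

Δx = (6 − 3.5)/4 = 0.625.
Midpoints: 3.8125, 4.4375, 5.0625, 5.6875.
f(3.8125) ≈ 0.97390, f(4.4375) ≈ 0.52250, f(5.0625) ≈ -0.64439, f(5.6875) ≈ -0.92888.
Sum = Δx · [f(3.8125) + f(4.4375) + f(5.0625) + f(5.6875)].
Sum ≈ -0.04804.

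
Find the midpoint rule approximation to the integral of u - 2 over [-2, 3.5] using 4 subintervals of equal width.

-6.875

Δu = (3.5 − (-2))/4 = 1.375.
Midpoints: -1.3125, 0.0625, 1.4375, 2.8125.
f(-1.3125) = -3.3125, f(0.0625) = -1.9375, f(1.4375) = -0.5625, f(2.8125) = 0.8125.
Sum = Δu · [f(-1.3125) + f(0.0625) + f(1.4375) + f(2.8125)].
Sum = -6.875.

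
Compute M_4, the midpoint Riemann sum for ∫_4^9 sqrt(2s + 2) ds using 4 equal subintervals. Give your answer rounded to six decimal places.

19.279321

Δs = (9 − 4)/4 = 1.25.
Midpoints: 4.625, 5.875, 7.125, 8.375.
f(4.625) ≈ 3.354102, f(5.875) ≈ 3.708099, f(7.125) ≈ 4.031129, f(8.375) ≈ 4.330127.
Sum = Δs · [f(4.625) + f(5.875) + f(7.125) + f(8.375)].
Sum ≈ 19.279321.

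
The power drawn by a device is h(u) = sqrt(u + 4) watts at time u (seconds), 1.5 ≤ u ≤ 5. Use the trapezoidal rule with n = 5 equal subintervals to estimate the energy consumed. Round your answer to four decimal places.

9.3990

Δu = (5 − 1.5)/5 = 0.7.
h(1.5) ≈ 2.3452, h(2.2) ≈ 2.4900, h(2.9) ≈ 2.6268, h(3.6) ≈ 2.7568, h(4.3) ≈ 2.8810, h(5) ≈ 3.0000.
T_5 = (Δu/2)·[h(u_0) + 2h(u_1) + ... + 2h(u_{4}) + h(u_5)].
Sum ≈ 9.3990.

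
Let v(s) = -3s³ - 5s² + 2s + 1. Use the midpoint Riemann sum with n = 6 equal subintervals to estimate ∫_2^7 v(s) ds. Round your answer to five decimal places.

-2283.91782

Δs = (7 − 2)/6 = 5/6.
Midpoints: 29/12, 3.25, 49/12, 59/12, 5.75, 79/12.
v(29/12) = -37849/576, v(3.25) = -148.296875, v(49/12) = -278.453125, v(59/12) = -268759/576, v(5.75) = -723.140625, v(79/12) = -203233/192.
Sum = Δs · [v(29/12) + v(3.25) + v(49/12) + ...].
Sum ≈ -2283.91782.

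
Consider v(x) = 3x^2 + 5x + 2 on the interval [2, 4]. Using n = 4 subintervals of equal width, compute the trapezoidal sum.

Δx = (4 − 2)/4 = 0.5.
v(2) = 24, v(2.5) = 33.25, v(3) = 44, v(3.5) = 56.25, v(4) = 70.
T_4 = (Δx/2)·[v(x_0) + 2v(x_1) + 2v(x_2) + 2v(x_3) + v(x_4)].
Sum = 90.25.

90.25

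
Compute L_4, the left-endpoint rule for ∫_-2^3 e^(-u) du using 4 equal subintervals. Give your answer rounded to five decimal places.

12.85795

Δu = (3 − (-2))/4 = 1.25.
Left endpoints: -2, -0.75, 0.5, 1.75.
f(-2) ≈ 7.38906, f(-0.75) ≈ 2.11700, f(0.5) ≈ 0.60653, f(1.75) ≈ 0.17377.
Sum = Δu · [f(-2) + f(-0.75) + f(0.5) + f(1.75)].
Sum ≈ 12.85795.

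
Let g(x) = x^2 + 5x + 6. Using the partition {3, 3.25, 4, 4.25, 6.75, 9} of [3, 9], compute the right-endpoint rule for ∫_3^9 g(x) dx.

561.3125

Subinterval widths: 0.25, 0.75, 0.25, 2.5, 2.25.
Right endpoints: 3.25, 4, 4.25, 6.75, 9.
g(3.25) = 32.8125, g(4) = 42, g(4.25) = 45.3125, g(6.75) = 85.3125, g(9) = 132.
Sum = Σ Δx_i · g(x_i).
Sum = 561.3125.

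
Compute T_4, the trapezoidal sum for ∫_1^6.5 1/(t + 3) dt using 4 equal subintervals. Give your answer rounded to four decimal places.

Δt = (6.5 − 1)/4 = 1.375.
f(1) = 0.25, f(2.375) = 8/43, f(3.75) = 4/27, f(5.125) = 8/65, f(6.5) = 2/19.
T_4 = (Δt/2)·[f(t_0) + 2f(t_1) + 2f(t_2) + 2f(t_3) + f(t_4)].
Sum ≈ 0.8730.

0.8730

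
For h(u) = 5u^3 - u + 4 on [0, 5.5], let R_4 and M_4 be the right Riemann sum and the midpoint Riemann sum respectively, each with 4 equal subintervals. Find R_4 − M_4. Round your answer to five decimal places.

675.36670

R_4 ≈ 1790.3251953.
M_4 ≈ 1114.9584961.
R_4 − M_4 ≈ 675.36670.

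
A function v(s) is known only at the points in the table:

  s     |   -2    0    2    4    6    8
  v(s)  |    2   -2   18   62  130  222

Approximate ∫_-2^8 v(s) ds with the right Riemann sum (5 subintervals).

Δs = 2.
Sum = 2·[(-2) + 18 + 62 + 130 + 222] = 860.

860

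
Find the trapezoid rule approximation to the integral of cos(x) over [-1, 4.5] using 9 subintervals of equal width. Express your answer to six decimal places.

Δx = (4.5 − (-1))/9 = 11/18.
f(-1) ≈ 0.540302, f(-7/18) ≈ 0.925331, f(2/9) ≈ 0.975410, f(5/6) ≈ 0.672412, f(13/9) ≈ 0.126016, f(37/18) ≈ -0.465995, f(8/3) ≈ -0.889327, f(59/18) ≈ -0.990741, f(35/9) ≈ -0.733529, f(4.5) ≈ -0.210796.
T_9 = (Δx/2)·[f(x_0) + 2f(x_1) + ... + 2f(x_{8}) + f(x_9)].
Sum ≈ -0.131798.

-0.131798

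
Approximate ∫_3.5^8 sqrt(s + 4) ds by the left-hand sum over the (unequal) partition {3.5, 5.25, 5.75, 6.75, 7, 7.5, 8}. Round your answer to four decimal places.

13.6093

Subinterval widths: 1.75, 0.5, 1, 0.25, 0.5, 0.5.
Left endpoints: 3.5, 5.25, 5.75, 6.75, 7, 7.5.
f(3.5) ≈ 2.7386, f(5.25) ≈ 3.0414, f(5.75) ≈ 3.1225, f(6.75) ≈ 3.2787, f(7) ≈ 3.3166, f(7.5) ≈ 3.3912.
Sum = Σ Δs_i · f(s_i).
Sum ≈ 13.6093.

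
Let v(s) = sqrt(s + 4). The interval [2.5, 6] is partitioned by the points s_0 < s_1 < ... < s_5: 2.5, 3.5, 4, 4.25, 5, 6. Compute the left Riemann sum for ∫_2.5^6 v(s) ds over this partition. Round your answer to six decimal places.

9.780134

Subinterval widths: 1, 0.5, 0.25, 0.75, 1.
Left endpoints: 2.5, 3.5, 4, 4.25, 5.
v(2.5) ≈ 2.549510, v(3.5) ≈ 2.738613, v(4) ≈ 2.828427, v(4.25) ≈ 2.872281, v(5) ≈ 3.000000.
Sum = Σ Δs_i · v(s_i).
Sum ≈ 9.780134.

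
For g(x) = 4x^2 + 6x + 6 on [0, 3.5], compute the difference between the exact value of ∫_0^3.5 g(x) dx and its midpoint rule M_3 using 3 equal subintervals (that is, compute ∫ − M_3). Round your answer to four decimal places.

Exact integral: ∫_0^3.5 g(x) dx ≈ 114.916667.
M_3 ≈ 113.328704.
Error ≈ 114.916667 − 113.328704 ≈ 1.5880.

1.5880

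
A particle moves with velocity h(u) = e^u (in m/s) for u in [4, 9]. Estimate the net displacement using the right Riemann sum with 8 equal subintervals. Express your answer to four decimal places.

Δu = (9 − 4)/8 = 0.625.
Right endpoints: 4.625, 5.25, 5.875, 6.5, 7.125, 7.75, 8.375, 9.
h(4.625) ≈ 102.0028, h(5.25) ≈ 190.5663, h(5.875) ≈ 356.0247, h(6.5) ≈ 665.1416, h(7.125) ≈ 1242.6482, h(7.75) ≈ 2321.5724, h(8.375) ≈ 4337.2683, h(9) ≈ 8103.0839.
Sum = Δu · [h(4.625) + h(5.25) + h(5.875) + ...].
Sum ≈ 10823.9426.

10823.9426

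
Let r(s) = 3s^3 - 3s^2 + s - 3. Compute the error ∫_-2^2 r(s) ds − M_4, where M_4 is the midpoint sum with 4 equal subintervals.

-1

Exact integral: ∫_-2^2 r(s) ds = -28.
M_4 = -27.
Error = -28 − (-27) = -1.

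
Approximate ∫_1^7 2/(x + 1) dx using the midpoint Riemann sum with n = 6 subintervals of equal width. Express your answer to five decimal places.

Δx = (7 − 1)/6 = 1.
Midpoints: 1.5, 2.5, 3.5, 4.5, 5.5, 6.5.
f(1.5) = 0.8, f(2.5) = 4/7, f(3.5) = 4/9, f(4.5) = 4/11, f(5.5) = 4/13, f(6.5) = 4/15.
Sum = Δx · [f(1.5) + f(2.5) + f(3.5) + ...].
Sum ≈ 2.75387.

2.75387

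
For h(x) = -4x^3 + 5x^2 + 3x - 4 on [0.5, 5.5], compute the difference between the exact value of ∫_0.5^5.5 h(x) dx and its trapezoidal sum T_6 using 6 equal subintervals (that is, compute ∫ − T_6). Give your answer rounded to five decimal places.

17.93981

Exact integral: ∫_0.5^5.5 h(x) dx ≈ -612.9166667.
T_6 ≈ -630.8564815.
Error ≈ -612.9166667 − (-630.8564815) ≈ 17.93981.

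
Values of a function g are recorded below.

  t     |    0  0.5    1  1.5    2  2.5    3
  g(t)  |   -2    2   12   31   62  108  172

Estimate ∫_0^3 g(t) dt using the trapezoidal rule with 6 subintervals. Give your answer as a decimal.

Δt = 0.5.
T_6 = (0.5/2)·[(-2) + 2·2 + 2·12 + 2·31 + 2·62 + 2·108 + 172] = 150.

150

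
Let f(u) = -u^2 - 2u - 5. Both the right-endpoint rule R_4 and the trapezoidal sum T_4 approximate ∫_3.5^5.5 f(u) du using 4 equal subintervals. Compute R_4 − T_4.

-5.5

R_4 = -74.75.
T_4 = -69.25.
R_4 − T_4 = -5.5.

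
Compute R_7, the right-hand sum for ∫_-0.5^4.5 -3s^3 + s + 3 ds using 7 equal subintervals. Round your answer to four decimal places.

-386.1352

Δs = (4.5 − (-0.5))/7 = 5/7.
Right endpoints: 3/14, 13/14, 23/14, 33/14, 43/14, 53/14, 4.5.
f(3/14) = 8739/2744, f(13/14) = 4189/2744, f(23/14) = -23761/2744, f(33/14) = -93111/2744, f(43/14) = -221861/2744, f(53/14) = -428011/2744, f(4.5) = -265.875.
Sum = Δs · [f(3/14) + f(13/14) + f(23/14) + ...].
Sum ≈ -386.1352.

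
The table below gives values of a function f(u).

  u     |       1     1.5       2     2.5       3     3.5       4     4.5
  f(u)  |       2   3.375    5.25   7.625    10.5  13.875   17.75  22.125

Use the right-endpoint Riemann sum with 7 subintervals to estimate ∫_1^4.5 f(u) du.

40.25

Δu = 0.5.
Sum = 0.5·[3.375 + 5.25 + 7.625 + 10.5 + 13.875 + 17.75 + 22.125] = 40.25.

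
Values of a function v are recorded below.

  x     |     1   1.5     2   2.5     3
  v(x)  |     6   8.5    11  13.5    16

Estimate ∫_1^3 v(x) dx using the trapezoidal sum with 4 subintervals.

Δx = 0.5.
T_4 = (0.5/2)·[6 + 2·8.5 + 2·11 + 2·13.5 + 16] = 22.

22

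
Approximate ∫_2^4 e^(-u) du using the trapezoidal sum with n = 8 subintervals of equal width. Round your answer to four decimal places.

0.1176

Δu = (4 − 2)/8 = 0.25.
f(2) ≈ 0.1353, f(2.25) ≈ 0.1054, f(2.5) ≈ 0.0821, f(2.75) ≈ 0.0639, f(3) ≈ 0.0498, f(3.25) ≈ 0.0388, f(3.5) ≈ 0.0302, f(3.75) ≈ 0.0235, f(4) ≈ 0.0183.
T_8 = (Δu/2)·[f(u_0) + 2f(u_1) + ... + 2f(u_{7}) + f(u_8)].
Sum ≈ 0.1176.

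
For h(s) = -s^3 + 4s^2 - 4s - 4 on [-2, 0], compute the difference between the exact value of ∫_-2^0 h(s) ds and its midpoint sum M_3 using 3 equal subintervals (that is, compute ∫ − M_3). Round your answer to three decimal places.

0.519

Exact integral: ∫_-2^0 h(s) ds ≈ 14.66667.
M_3 ≈ 14.14815.
Error ≈ 14.66667 − 14.14815 ≈ 0.519.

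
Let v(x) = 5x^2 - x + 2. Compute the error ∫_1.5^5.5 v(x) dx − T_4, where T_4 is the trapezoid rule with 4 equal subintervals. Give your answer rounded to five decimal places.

Exact integral: ∫_1.5^5.5 v(x) dx ≈ 265.6666667.
T_4 = 269.
Error ≈ 265.6666667 − 269 ≈ -3.33333.

-3.33333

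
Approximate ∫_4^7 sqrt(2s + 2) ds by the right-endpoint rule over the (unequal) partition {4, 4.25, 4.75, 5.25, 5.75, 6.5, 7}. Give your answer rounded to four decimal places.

Subinterval widths: 0.25, 0.5, 0.5, 0.5, 0.75, 0.5.
Right endpoints: 4.25, 4.75, 5.25, 5.75, 6.5, 7.
f(4.25) ≈ 3.2404, f(4.75) ≈ 3.3912, f(5.25) ≈ 3.5355, f(5.75) ≈ 3.6742, f(6.5) ≈ 3.8730, f(7) ≈ 4.0000.
Sum = Σ Δs_i · f(s_i).
Sum ≈ 11.0153.

11.0153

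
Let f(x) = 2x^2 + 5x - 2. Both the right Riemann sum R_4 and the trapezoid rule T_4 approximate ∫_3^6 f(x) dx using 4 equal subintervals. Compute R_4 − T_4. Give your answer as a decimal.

R_4 = 213.9375.
T_4 = 188.0625.
R_4 − T_4 = 25.875.

25.875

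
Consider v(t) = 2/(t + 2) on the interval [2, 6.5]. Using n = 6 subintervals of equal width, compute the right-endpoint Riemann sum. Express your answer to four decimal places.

Δt = (6.5 − 2)/6 = 0.75.
Right endpoints: 2.75, 3.5, 4.25, 5, 5.75, 6.5.
v(2.75) = 8/19, v(3.5) = 4/11, v(4.25) = 0.32, v(5) = 2/7, v(5.75) = 8/31, v(6.5) = 4/17.
Sum = Δt · [v(2.75) + v(3.5) + v(4.25) + ...].
Sum ≈ 1.4128.

1.4128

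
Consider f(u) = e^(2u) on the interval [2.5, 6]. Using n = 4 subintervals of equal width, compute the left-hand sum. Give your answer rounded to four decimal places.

Δu = (6 − 2.5)/4 = 0.875.
Left endpoints: 2.5, 3.375, 4.25, 5.125.
f(2.5) ≈ 148.4132, f(3.375) ≈ 854.0588, f(4.25) ≈ 4914.7688, f(5.125) ≈ 28282.5419.
Sum = Δu · [f(2.5) + f(3.375) + f(4.25) + f(5.125)].
Sum ≈ 29924.8098.

29924.8098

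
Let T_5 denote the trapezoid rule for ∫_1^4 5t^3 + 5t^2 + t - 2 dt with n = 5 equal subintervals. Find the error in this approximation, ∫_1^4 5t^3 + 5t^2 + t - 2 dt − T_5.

-7.65

Exact integral: ∫_1^4 f(t) dt = 425.25.
T_5 = 432.9.
Error = 425.25 − 432.9 = -7.65.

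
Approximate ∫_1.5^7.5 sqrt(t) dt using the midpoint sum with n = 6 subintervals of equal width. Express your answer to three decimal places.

Δt = (7.5 − 1.5)/6 = 1.
Midpoints: 2, 3, 4, 5, 6, 7.
f(2) ≈ 1.414, f(3) ≈ 1.732, f(4) ≈ 2.000, f(5) ≈ 2.236, f(6) ≈ 2.449, f(7) ≈ 2.646.
Sum = Δt · [f(2) + f(3) + f(4) + ...].
Sum ≈ 12.478.

12.478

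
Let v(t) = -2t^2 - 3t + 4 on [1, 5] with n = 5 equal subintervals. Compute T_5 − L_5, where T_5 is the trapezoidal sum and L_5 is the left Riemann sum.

-24

T_5 = -103.52.
L_5 = -79.52.
T_5 − L_5 = -24.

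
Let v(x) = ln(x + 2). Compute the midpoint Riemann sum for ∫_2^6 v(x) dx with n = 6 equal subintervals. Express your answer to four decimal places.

Δx = (6 − 2)/6 = 2/3.
Midpoints: 7/3, 3, 11/3, 13/3, 5, 17/3.
v(7/3) ≈ 1.4663, v(3) ≈ 1.6094, v(11/3) ≈ 1.7346, v(13/3) ≈ 1.8458, v(5) ≈ 1.9459, v(17/3) ≈ 2.0369.
Sum = Δx · [v(7/3) + v(3) + v(11/3) + ...].
Sum ≈ 7.0927.

7.0927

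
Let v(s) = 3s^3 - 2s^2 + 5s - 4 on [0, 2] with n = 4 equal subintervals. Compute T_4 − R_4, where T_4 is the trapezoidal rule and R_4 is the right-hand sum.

T_4 = 9.25.
R_4 = 15.75.
T_4 − R_4 = -6.5.

-6.5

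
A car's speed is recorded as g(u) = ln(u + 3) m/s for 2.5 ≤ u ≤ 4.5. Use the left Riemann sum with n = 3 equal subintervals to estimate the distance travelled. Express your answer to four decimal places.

Δu = (4.5 − 2.5)/3 = 2/3.
Left endpoints: 2.5, 19/6, 23/6.
g(2.5) ≈ 1.7047, g(19/6) ≈ 1.8192, g(23/6) ≈ 1.9218.
Sum = Δu · [g(2.5) + g(19/6) + g(23/6)].
Sum ≈ 3.6305.

3.6305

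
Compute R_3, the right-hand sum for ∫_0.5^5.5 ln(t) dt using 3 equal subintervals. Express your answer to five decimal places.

6.36945

Δt = (5.5 − 0.5)/3 = 5/3.
Right endpoints: 13/6, 23/6, 5.5.
f(13/6) ≈ 0.77319, f(23/6) ≈ 1.34373, f(5.5) ≈ 1.70475.
Sum = Δt · [f(13/6) + f(23/6) + f(5.5)].
Sum ≈ 6.36945.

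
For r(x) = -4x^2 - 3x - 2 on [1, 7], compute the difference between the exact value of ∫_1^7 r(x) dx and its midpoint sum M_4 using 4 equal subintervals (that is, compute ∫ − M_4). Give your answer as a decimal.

-4.5

Exact integral: ∫_1^7 r(x) dx = -540.
M_4 = -535.5.
Error = -540 − (-535.5) = -4.5.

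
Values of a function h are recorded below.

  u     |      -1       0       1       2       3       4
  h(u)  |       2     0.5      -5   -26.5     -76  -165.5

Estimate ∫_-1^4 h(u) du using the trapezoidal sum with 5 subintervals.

Δu = 1.
T_5 = (1/2)·[2 + 2·0.5 + 2·(-5) + 2·(-26.5) + 2·(-76) + (-165.5)] = -188.75.

-188.75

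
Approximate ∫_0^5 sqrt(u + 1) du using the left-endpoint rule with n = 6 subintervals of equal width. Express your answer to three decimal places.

8.510

Δu = (5 − 0)/6 = 5/6.
Left endpoints: 0, 5/6, 5/3, 2.5, 10/3, 25/6.
f(0) ≈ 1.000, f(5/6) ≈ 1.354, f(5/3) ≈ 1.633, f(2.5) ≈ 1.871, f(10/3) ≈ 2.082, f(25/6) ≈ 2.273.
Sum = Δu · [f(0) + f(5/6) + f(5/3) + ...].
Sum ≈ 8.510.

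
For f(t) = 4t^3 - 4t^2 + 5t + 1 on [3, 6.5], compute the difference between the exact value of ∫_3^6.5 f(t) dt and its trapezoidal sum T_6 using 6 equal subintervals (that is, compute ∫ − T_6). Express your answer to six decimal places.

-10.520255

Exact integral: ∫_3^6.5 f(t) dt ≈ 1460.52083333.
T_6 ≈ 1471.04108796.
Error ≈ 1460.52083333 − 1471.04108796 ≈ -10.520255.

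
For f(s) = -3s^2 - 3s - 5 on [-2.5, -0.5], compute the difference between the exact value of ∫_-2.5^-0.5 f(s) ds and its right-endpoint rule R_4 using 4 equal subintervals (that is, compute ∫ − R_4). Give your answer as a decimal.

Exact integral: ∫_-2.5^-0.5 f(s) ds = -16.5.
R_4 = -13.75.
Error = -16.5 − (-13.75) = -2.75.

-2.75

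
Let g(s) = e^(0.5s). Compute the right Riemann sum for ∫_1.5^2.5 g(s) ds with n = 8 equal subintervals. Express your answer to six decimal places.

Δs = (2.5 − 1.5)/8 = 0.125.
Right endpoints: 1.625, 1.75, 1.875, 2, 2.125, 2.25, 2.375, 2.5.
g(1.625) ≈ 2.253535, g(1.75) ≈ 2.398875, g(1.875) ≈ 2.553589, g(2) ≈ 2.718282, g(2.125) ≈ 2.893596, g(2.25) ≈ 3.080217, g(2.375) ≈ 3.278874, g(2.5) ≈ 3.490343.
Sum = Δs · [g(1.625) + g(1.75) + g(1.875) + ...].
Sum ≈ 2.833414.

2.833414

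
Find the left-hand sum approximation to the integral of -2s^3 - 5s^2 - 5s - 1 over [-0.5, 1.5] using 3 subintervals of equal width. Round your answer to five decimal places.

Δs = (1.5 − (-0.5))/3 = 2/3.
Left endpoints: -0.5, 1/6, 5/6.
f(-0.5) = 0.5, f(1/6) = -107/54, f(5/6) = -529/54.
Sum = Δs · [f(-0.5) + f(1/6) + f(5/6)].
Sum ≈ -7.51852.

-7.51852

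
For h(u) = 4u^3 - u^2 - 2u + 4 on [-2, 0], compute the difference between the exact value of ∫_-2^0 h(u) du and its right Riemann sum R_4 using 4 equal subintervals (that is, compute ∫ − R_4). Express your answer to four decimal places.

-6.9167

Exact integral: ∫_-2^0 h(u) du ≈ -6.666667.
R_4 = 0.25.
Error ≈ -6.666667 − 0.25 ≈ -6.9167.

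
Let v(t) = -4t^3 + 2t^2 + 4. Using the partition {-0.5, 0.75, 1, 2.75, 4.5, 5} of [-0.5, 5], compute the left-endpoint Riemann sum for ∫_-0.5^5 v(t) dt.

Subinterval widths: 1.25, 0.25, 1.75, 1.75, 0.5.
Left endpoints: -0.5, 0.75, 1, 2.75, 4.5.
v(-0.5) = 5, v(0.75) = 3.4375, v(1) = 2, v(2.75) = -64.0625, v(4.5) = -320.
Sum = Σ Δt_i · v(t_i).
Sum = -261.5.

-261.5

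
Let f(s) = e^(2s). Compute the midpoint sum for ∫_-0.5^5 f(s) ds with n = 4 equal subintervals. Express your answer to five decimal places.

Δs = (5 − (-0.5))/4 = 1.375.
Midpoints: 0.1875, 1.5625, 2.9375, 4.3125.
f(0.1875) ≈ 1.45499, f(1.5625) ≈ 22.75990, f(2.9375) ≈ 356.02466, f(4.3125) ≈ 5569.16271.
Sum = Δs · [f(0.1875) + f(1.5625) + f(2.9375) + f(4.3125)].
Sum ≈ 8180.42810.

8180.42810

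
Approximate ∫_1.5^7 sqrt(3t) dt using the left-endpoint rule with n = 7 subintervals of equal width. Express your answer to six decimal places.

Δt = (7 − 1.5)/7 = 11/14.
Left endpoints: 1.5, 16/7, 43/14, 27/7, 65/14, 38/7, 87/14.
f(1.5) ≈ 2.121320, f(16/7) ≈ 2.618615, f(43/14) ≈ 3.035504, f(27/7) ≈ 3.401680, f(65/14) ≈ 3.732100, f(38/7) ≈ 4.035556, f(87/14) ≈ 4.317738.
Sum = Δt · [f(1.5) + f(16/7) + f(43/14) + ...].
Sum ≈ 18.277689.

18.277689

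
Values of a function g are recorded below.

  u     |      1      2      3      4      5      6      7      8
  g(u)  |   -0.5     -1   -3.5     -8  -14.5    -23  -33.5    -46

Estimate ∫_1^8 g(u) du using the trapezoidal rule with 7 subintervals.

-106.75

Δu = 1.
T_7 = (1/2)·[(-0.5) + 2·(-1) + 2·(-3.5) + 2·(-8) + 2·(-14.5) + 2·(-23) + 2·(-33.5) + (-46)] = -106.75.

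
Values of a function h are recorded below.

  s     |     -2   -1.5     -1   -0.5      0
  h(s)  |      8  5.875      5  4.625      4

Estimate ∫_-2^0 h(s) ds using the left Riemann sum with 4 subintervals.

Δs = 0.5.
Sum = 0.5·[8 + 5.875 + 5 + 4.625] = 11.75.

11.75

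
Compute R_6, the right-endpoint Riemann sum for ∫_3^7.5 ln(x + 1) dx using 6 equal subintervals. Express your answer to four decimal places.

Δx = (7.5 − 3)/6 = 0.75.
Right endpoints: 3.75, 4.5, 5.25, 6, 6.75, 7.5.
f(3.75) ≈ 1.5581, f(4.5) ≈ 1.7047, f(5.25) ≈ 1.8326, f(6) ≈ 1.9459, f(6.75) ≈ 2.0477, f(7.5) ≈ 2.1401.
Sum = Δx · [f(3.75) + f(4.5) + f(5.25) + ...].
Sum ≈ 8.4219.

8.4219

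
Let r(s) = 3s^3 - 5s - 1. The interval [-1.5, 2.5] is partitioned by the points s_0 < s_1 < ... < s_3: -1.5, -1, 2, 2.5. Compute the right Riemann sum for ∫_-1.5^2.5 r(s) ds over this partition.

Subinterval widths: 0.5, 3, 0.5.
Right endpoints: -1, 2, 2.5.
r(-1) = 1, r(2) = 13, r(2.5) = 33.375.
Sum = Σ Δs_i · r(s_i).
Sum = 56.1875.

56.1875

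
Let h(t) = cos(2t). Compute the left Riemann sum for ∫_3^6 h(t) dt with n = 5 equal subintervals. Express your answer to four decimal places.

Δt = (6 − 3)/5 = 0.6.
Left endpoints: 3, 3.6, 4.2, 4.8, 5.4.
h(3) ≈ 0.9602, h(3.6) ≈ 0.6084, h(4.2) ≈ -0.5193, h(4.8) ≈ -0.9847, h(5.4) ≈ -0.1943.
Sum = Δt · [h(3) + h(3.6) + h(4.2) + h(4.8) + h(5.4)].
Sum ≈ -0.0779.

-0.0779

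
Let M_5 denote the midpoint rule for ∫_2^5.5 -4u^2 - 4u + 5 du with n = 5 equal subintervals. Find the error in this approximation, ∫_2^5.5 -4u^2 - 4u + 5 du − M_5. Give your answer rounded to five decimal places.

-0.57167

Exact integral: ∫_2^5.5 f(u) du ≈ -246.1666667.
M_5 = -245.595.
Error ≈ -246.1666667 − (-245.595) ≈ -0.57167.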